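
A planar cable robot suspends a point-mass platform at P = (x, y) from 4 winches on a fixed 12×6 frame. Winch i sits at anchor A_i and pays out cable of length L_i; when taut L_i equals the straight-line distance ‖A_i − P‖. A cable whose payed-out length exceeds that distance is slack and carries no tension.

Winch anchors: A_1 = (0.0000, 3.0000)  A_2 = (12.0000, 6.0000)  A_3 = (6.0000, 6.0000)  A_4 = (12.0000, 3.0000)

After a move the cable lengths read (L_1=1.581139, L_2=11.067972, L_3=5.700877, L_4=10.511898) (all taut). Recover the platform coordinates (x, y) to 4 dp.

(1.5000, 2.5000)

expand ‖A_i−P‖²=L_i² and subtract eq 1 (q_i ≔ ‖A_i‖²−L_i²)
q_1 = 0.0000+9.0000−2.5000 = 6.5000
eq1−eq2 → [-24.0000  -6.0000]·P = -51.0000
eq1−eq3 → [-12.0000  -6.0000]·P = -33.0000
eq1−eq4 → [-24.0000  0.0000]·P = -36.0000
2×2 solve → P = (1.5000, 2.5000)
check cable 4: ‖A_4−P‖² = 110.5000 ≈ L_4² = 110.5000 ✓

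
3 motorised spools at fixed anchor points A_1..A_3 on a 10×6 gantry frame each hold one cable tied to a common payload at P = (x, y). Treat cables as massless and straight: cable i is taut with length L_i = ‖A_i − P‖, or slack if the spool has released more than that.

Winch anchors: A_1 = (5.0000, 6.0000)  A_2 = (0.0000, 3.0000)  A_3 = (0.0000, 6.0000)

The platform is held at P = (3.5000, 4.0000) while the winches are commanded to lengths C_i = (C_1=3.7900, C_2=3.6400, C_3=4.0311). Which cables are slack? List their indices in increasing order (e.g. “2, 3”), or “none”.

cable 1: L_1 = ‖A_1−P‖ = 2.5000;  C_1 = 3.7900 → slack
cable 2: L_2 = ‖A_2−P‖ = 3.6401;  C_2 = 3.6400 → taut
cable 3: L_3 = ‖A_3−P‖ = 4.0311;  C_3 = 4.0311 → taut

1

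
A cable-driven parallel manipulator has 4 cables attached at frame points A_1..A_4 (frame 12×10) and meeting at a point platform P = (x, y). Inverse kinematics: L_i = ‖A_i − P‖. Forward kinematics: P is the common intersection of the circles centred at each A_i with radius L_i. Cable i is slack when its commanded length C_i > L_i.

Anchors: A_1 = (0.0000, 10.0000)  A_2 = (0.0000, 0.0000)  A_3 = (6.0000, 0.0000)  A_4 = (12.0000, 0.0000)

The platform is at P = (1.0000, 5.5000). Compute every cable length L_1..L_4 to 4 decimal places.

cable 1: Δx=-1.0000, Δy=4.5000; L_1 = √(Δx²+Δy²) = 4.6098
cable 2: Δx=-1.0000, Δy=-5.5000; L_2 = √(Δx²+Δy²) = 5.5902
cable 3: Δx=5.0000, Δy=-5.5000; L_3 = √(Δx²+Δy²) = 7.4330
cable 4: Δx=11.0000, Δy=-5.5000; L_4 = √(Δx²+Δy²) = 12.2984

(4.6098, 5.5902, 7.4330, 12.2984)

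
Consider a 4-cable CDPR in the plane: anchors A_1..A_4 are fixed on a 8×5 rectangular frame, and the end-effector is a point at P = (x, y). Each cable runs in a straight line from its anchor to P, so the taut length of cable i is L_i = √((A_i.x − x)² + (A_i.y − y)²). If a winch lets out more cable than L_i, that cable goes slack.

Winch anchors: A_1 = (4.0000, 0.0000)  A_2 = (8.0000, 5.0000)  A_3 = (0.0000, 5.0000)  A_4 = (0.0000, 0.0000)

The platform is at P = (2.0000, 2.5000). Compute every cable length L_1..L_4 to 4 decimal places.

L_1 = √((4.0000−2.0000)² + (0.0000−2.5000)²) = 3.2016
L_2 = √((8.0000−2.0000)² + (5.0000−2.5000)²) = 6.5000
L_3 = √((0.0000−2.0000)² + (5.0000−2.5000)²) = 3.2016
L_4 = √((0.0000−2.0000)² + (0.0000−2.5000)²) = 3.2016

(3.2016, 6.5000, 3.2016, 3.2016)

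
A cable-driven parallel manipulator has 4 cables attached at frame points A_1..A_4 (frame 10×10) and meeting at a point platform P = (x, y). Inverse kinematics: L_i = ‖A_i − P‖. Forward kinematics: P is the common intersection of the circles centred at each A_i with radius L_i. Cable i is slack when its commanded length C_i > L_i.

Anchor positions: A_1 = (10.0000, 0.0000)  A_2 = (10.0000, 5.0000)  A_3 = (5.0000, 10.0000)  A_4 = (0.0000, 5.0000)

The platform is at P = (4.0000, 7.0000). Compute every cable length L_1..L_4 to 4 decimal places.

(9.2195, 6.3246, 3.1623, 4.4721)

cable 1: Δx=6.0000, Δy=-7.0000; L_1 = √(Δx²+Δy²) = 9.2195
cable 2: Δx=6.0000, Δy=-2.0000; L_2 = √(Δx²+Δy²) = 6.3246
cable 3: Δx=1.0000, Δy=3.0000; L_3 = √(Δx²+Δy²) = 3.1623
cable 4: Δx=-4.0000, Δy=-2.0000; L_4 = √(Δx²+Δy²) = 4.4721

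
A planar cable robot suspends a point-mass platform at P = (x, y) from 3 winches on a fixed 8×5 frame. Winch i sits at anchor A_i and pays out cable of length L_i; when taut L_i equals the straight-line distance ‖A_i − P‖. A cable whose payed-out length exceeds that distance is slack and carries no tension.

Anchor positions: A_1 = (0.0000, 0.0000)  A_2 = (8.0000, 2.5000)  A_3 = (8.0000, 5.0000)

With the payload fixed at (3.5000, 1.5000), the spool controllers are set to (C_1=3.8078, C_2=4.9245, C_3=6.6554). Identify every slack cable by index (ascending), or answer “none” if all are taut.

cable 1: √((-3.5000)²+(-1.5000)²)=3.8079, C_1=3.8078: taut
cable 2: √((4.5000)²+(1.0000)²)=4.6098, C_2=4.9245: slack
cable 3: √((4.5000)²+(3.5000)²)=5.7009, C_3=6.6554: slack

2, 3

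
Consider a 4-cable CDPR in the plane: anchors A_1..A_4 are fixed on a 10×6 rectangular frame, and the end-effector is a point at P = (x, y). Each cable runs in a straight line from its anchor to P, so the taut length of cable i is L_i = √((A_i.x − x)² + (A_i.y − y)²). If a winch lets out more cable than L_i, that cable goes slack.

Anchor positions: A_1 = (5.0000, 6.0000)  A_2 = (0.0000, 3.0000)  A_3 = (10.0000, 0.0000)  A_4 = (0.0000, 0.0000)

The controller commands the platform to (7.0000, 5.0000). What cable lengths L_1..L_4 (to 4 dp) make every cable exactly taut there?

L_1 = √((5.0000−7.0000)² + (6.0000−5.0000)²) = 2.2361
L_2 = √((0.0000−7.0000)² + (3.0000−5.0000)²) = 7.2801
L_3 = √((10.0000−7.0000)² + (0.0000−5.0000)²) = 5.8310
L_4 = √((0.0000−7.0000)² + (0.0000−5.0000)²) = 8.6023

(2.2361, 7.2801, 5.8310, 8.6023)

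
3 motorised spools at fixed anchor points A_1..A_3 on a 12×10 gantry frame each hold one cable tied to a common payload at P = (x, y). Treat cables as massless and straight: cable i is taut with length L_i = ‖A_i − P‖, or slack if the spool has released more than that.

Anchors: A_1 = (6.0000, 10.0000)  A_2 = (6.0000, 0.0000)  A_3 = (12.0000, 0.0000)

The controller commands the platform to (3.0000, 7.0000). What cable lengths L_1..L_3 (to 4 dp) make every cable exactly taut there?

(4.2426, 7.6158, 11.4018)

cable 1: Δx=3.0000, Δy=3.0000; L_1 = √(Δx²+Δy²) = 4.2426
cable 2: Δx=3.0000, Δy=-7.0000; L_2 = √(Δx²+Δy²) = 7.6158
cable 3: Δx=9.0000, Δy=-7.0000; L_3 = √(Δx²+Δy²) = 11.4018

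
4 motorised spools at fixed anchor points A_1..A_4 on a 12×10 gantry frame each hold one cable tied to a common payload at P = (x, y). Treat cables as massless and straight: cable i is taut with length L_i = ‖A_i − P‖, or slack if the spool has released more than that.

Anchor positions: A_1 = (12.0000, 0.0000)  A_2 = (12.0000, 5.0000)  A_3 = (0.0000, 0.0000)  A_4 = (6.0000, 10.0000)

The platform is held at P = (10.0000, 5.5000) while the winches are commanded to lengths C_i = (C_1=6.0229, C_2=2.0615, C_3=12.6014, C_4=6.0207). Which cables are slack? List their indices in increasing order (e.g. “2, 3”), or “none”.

cable 1: √((2.0000)²+(-5.5000)²)=5.8523, C_1=6.0229: slack
cable 2: √((2.0000)²+(-0.5000)²)=2.0616, C_2=2.0615: taut
cable 3: √((-10.0000)²+(-5.5000)²)=11.4127, C_3=12.6014: slack
cable 4: √((-4.0000)²+(4.5000)²)=6.0208, C_4=6.0207: taut

1, 3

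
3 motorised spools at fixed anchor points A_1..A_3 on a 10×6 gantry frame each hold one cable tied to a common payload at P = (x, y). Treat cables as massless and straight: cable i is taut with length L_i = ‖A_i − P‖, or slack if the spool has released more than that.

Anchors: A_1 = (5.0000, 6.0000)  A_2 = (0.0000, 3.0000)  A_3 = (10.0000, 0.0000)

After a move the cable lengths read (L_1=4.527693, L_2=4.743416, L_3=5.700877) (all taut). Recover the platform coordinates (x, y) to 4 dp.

expand ‖A_i−P‖²=L_i² and subtract eq 1 (q_i ≔ ‖A_i‖²−L_i²)
q_1 = 25.0000+36.0000−20.5000 = 40.5000
eq1−eq2 → [10.0000  6.0000]·P = 54.0000
eq1−eq3 → [-10.0000  12.0000]·P = -27.0000
2×2 solve → P = (4.5000, 1.5000)

(4.5000, 1.5000)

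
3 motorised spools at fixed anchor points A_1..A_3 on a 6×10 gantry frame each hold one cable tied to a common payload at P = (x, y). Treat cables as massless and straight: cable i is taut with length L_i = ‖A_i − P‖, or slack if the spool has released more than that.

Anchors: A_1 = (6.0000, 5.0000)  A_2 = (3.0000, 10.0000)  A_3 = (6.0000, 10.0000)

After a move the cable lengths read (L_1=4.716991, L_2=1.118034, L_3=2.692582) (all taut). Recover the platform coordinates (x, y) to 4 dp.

each cable: (A_i−P)·(A_i−P) = L_i²; let k_i = ‖A_i‖²−L_i²
k_1 = 36.0000+25.0000−22.2500 = 38.7500
row 1: 6.0000x − 10.0000y = -69.0000  (k_2=107.7500)
row 2: 0.0000x − 10.0000y = -90.0000  (k_3=128.7500)
Cramer on rows 1–2 → x = 3.5000, y = 9.0000

(3.5000, 9.0000)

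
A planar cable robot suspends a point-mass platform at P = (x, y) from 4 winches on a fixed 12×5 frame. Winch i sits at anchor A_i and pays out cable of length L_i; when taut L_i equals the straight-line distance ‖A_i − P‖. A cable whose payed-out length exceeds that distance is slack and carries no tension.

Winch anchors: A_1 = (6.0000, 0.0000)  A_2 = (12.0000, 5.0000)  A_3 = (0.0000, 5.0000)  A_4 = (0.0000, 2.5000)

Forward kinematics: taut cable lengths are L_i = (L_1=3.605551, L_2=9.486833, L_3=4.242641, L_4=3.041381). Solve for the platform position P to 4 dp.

(3.0000, 2.0000)

each cable: (A_i−P)·(A_i−P) = L_i²; let q_i = ‖A_i‖²−L_i²
q_1 = 36.0000+0.0000−13.0000 = 23.0000
row 1: -12.0000x − 10.0000y = -56.0000  (q_2=79.0000)
row 2: 12.0000x − 10.0000y = 16.0000  (q_3=7.0000)
row 3: 12.0000x − 5.0000y = 26.0000  (q_4=-3.0000)
Cramer on rows 1–2 → x = 3.0000, y = 2.0000
check cable 4: ‖A_4−P‖² = 9.2500 ≈ L_4² = 9.2500 ✓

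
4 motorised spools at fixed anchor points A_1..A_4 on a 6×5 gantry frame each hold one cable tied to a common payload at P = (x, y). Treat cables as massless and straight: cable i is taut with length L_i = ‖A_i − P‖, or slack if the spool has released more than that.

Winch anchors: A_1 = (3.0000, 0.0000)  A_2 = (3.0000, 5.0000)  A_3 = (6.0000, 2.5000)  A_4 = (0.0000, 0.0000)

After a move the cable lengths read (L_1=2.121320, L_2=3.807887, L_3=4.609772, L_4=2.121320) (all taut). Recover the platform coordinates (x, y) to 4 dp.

expand ‖A_i−P‖²=L_i² and subtract eq 1 (c_i ≔ ‖A_i‖²−L_i²)
c_1 = 9.0000+0.0000−4.5000 = 4.5000
eq1−eq2 → [0.0000  -10.0000]·P = -15.0000
eq1−eq3 → [-6.0000  -5.0000]·P = -16.5000
eq1−eq4 → [6.0000  0.0000]·P = 9.0000
2×2 solve → P = (1.5000, 1.5000)
check cable 4: ‖A_4−P‖² = 4.5000 ≈ L_4² = 4.5000 ✓

(1.5000, 1.5000)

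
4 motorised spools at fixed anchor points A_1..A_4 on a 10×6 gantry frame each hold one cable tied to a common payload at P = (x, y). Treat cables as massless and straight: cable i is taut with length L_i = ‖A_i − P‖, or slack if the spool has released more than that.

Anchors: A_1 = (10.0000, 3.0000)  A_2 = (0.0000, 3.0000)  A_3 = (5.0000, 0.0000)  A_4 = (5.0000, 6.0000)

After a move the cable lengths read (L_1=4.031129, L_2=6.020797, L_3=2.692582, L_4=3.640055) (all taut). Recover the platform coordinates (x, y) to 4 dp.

each cable: (A_i−P)·(A_i−P) = L_i²; let q_i = ‖A_i‖²−L_i²
q_1 = 100.0000+9.0000−16.2500 = 92.7500
row 1: 20.0000x + 0.0000y = 120.0000  (q_2=-27.2500)
row 2: 10.0000x + 6.0000y = 75.0000  (q_3=17.7500)
row 3: 10.0000x − 6.0000y = 45.0000  (q_4=47.7500)
Cramer on rows 1–2 → x = 6.0000, y = 2.5000
check cable 4: ‖A_4−P‖² = 13.2500 ≈ L_4² = 13.2500 ✓

(6.0000, 2.5000)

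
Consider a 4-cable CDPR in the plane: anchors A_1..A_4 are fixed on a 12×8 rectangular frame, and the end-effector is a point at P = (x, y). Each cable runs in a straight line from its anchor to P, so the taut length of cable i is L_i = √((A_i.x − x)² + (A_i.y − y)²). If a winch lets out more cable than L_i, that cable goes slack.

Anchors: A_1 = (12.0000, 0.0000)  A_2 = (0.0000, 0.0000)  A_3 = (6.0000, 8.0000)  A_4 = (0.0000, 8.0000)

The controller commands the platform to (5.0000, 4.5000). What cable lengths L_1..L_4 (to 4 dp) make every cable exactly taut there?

L_1: Δ = A_1−P = (7.0000, -4.5000) → ‖Δ‖ = √69.2500 = 8.3217
L_2: Δ = A_2−P = (-5.0000, -4.5000) → ‖Δ‖ = √45.2500 = 6.7268
L_3: Δ = A_3−P = (1.0000, 3.5000) → ‖Δ‖ = √13.2500 = 3.6401
L_4: Δ = A_4−P = (-5.0000, 3.5000) → ‖Δ‖ = √37.2500 = 6.1033

(8.3217, 6.7268, 3.6401, 6.1033)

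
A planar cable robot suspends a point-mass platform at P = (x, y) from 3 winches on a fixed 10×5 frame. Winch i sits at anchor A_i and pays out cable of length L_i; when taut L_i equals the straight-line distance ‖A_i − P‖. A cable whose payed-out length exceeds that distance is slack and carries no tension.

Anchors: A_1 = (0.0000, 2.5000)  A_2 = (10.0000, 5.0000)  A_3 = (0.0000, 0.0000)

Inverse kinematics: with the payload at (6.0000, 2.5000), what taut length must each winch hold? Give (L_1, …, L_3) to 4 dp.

(6.0000, 4.7170, 6.5000)

cable 1: Δx=-6.0000, Δy=0.0000; L_1 = √(Δx²+Δy²) = 6.0000
cable 2: Δx=4.0000, Δy=2.5000; L_2 = √(Δx²+Δy²) = 4.7170
cable 3: Δx=-6.0000, Δy=-2.5000; L_3 = √(Δx²+Δy²) = 6.5000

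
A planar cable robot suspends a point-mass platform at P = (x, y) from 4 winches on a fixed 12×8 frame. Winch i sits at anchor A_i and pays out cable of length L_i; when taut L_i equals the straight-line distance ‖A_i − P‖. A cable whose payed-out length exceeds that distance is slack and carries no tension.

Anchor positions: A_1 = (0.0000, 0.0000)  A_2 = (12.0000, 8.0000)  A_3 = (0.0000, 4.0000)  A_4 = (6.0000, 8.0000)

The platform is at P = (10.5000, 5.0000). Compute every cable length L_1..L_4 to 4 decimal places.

cable 1: Δx=-10.5000, Δy=-5.0000; L_1 = √(Δx²+Δy²) = 11.6297
cable 2: Δx=1.5000, Δy=3.0000; L_2 = √(Δx²+Δy²) = 3.3541
cable 3: Δx=-10.5000, Δy=-1.0000; L_3 = √(Δx²+Δy²) = 10.5475
cable 4: Δx=-4.5000, Δy=3.0000; L_4 = √(Δx²+Δy²) = 5.4083

(11.6297, 3.3541, 10.5475, 5.4083)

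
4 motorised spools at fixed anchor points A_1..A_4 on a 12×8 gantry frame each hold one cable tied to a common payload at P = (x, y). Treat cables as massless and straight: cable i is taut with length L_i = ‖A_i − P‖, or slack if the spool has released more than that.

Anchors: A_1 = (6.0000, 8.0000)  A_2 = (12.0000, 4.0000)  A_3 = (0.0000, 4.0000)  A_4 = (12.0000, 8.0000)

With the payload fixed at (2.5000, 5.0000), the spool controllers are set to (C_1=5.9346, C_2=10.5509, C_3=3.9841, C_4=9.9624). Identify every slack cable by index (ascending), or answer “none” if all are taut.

i=1: geometric 4.6098 vs commanded 5.9346 ⇒ slack
i=2: geometric 9.5525 vs commanded 10.5509 ⇒ slack
i=3: geometric 2.6926 vs commanded 3.9841 ⇒ slack
i=4: geometric 9.9624 vs commanded 9.9624 ⇒ taut

1, 2, 3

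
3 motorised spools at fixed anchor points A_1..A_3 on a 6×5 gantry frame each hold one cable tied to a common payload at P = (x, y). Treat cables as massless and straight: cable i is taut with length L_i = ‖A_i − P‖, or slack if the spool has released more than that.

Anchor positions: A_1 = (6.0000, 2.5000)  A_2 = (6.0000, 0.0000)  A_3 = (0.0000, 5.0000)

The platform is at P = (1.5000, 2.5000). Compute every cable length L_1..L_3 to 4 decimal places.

(4.5000, 5.1478, 2.9155)

L_1: Δ = A_1−P = (4.5000, 0.0000) → ‖Δ‖ = √20.2500 = 4.5000
L_2: Δ = A_2−P = (4.5000, -2.5000) → ‖Δ‖ = √26.5000 = 5.1478
L_3: Δ = A_3−P = (-1.5000, 2.5000) → ‖Δ‖ = √8.5000 = 2.9155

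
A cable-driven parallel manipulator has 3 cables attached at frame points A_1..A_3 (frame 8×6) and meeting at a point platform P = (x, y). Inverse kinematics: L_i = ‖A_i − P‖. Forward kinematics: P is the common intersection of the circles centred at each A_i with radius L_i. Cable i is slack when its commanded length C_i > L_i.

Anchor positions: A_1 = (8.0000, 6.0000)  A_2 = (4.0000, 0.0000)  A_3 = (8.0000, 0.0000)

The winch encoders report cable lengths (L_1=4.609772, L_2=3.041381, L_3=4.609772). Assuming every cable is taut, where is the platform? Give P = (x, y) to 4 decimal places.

circle eqns → linear via eq_j − eq_1; set q_j = A_j·A_j − L_j²
q_1 = 64.0000+36.0000−21.2500 = 78.7500
8.0000·x + 12.0000·y = q_1−q_2 = 72.0000
0.0000·x + 12.0000·y = q_1−q_3 = 36.0000
solve first two rows → x=4.5000, y=3.0000

(4.5000, 3.0000)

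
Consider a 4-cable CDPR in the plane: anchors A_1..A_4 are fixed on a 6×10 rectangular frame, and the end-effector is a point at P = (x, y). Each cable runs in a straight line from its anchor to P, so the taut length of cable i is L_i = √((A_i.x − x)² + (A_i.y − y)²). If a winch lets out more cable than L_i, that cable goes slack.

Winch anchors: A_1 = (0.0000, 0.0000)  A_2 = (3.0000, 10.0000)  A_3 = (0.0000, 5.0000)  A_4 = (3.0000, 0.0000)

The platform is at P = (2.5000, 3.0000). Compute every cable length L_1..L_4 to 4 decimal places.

L_1: Δ = A_1−P = (-2.5000, -3.0000) → ‖Δ‖ = √15.2500 = 3.9051
L_2: Δ = A_2−P = (0.5000, 7.0000) → ‖Δ‖ = √49.2500 = 7.0178
L_3: Δ = A_3−P = (-2.5000, 2.0000) → ‖Δ‖ = √10.2500 = 3.2016
L_4: Δ = A_4−P = (0.5000, -3.0000) → ‖Δ‖ = √9.2500 = 3.0414

(3.9051, 7.0178, 3.2016, 3.0414)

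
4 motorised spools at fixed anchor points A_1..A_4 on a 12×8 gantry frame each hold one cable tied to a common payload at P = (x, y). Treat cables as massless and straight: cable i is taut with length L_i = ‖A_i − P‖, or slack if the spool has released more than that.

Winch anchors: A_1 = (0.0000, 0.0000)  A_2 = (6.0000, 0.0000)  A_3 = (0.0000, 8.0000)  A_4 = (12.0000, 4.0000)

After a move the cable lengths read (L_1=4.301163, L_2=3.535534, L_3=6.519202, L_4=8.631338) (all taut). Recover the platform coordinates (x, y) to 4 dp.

(3.5000, 2.5000)

each cable: (A_i−P)·(A_i−P) = L_i²; let q_i = ‖A_i‖²−L_i²
q_1 = 0.0000+0.0000−18.5000 = -18.5000
row 1: -12.0000x + 0.0000y = -42.0000  (q_2=23.5000)
row 2: 0.0000x − 16.0000y = -40.0000  (q_3=21.5000)
row 3: -24.0000x − 8.0000y = -104.0000  (q_4=85.5000)
Cramer on rows 1–2 → x = 3.5000, y = 2.5000
check cable 4: ‖A_4−P‖² = 74.5000 ≈ L_4² = 74.5000 ✓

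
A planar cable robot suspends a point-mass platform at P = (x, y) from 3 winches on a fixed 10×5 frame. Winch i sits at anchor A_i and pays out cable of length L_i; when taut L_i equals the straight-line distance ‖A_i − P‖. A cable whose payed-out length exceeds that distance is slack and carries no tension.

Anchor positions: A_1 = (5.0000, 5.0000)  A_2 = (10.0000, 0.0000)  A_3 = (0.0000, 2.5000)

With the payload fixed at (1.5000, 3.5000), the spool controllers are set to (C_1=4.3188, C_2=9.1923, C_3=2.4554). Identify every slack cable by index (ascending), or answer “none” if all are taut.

1, 3

cable 1: √((3.5000)²+(1.5000)²)=3.8079, C_1=4.3188: slack
cable 2: √((8.5000)²+(-3.5000)²)=9.1924, C_2=9.1923: taut
cable 3: √((-1.5000)²+(-1.0000)²)=1.8028, C_3=2.4554: slack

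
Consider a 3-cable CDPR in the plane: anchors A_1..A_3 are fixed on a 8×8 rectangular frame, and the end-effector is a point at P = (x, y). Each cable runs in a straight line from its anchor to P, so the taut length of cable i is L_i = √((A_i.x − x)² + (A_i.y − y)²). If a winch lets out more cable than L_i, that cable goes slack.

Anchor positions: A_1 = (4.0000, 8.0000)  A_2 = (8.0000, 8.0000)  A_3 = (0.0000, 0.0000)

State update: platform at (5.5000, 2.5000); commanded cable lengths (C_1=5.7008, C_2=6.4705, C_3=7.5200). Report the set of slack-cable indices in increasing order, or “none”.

2, 3

cable 1: L_1 = ‖A_1−P‖ = 5.7009;  C_1 = 5.7008 → taut
cable 2: L_2 = ‖A_2−P‖ = 6.0415;  C_2 = 6.4705 → slack
cable 3: L_3 = ‖A_3−P‖ = 6.0415;  C_3 = 7.5200 → slack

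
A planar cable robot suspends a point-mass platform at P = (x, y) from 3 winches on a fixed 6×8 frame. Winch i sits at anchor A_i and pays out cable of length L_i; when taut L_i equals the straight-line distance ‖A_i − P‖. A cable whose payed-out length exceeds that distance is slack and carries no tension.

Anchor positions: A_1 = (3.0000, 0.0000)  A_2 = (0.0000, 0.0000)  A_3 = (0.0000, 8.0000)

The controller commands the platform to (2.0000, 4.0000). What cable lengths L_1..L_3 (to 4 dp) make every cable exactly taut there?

cable 1: Δx=1.0000, Δy=-4.0000; L_1 = √(Δx²+Δy²) = 4.1231
cable 2: Δx=-2.0000, Δy=-4.0000; L_2 = √(Δx²+Δy²) = 4.4721
cable 3: Δx=-2.0000, Δy=4.0000; L_3 = √(Δx²+Δy²) = 4.4721

(4.1231, 4.4721, 4.4721)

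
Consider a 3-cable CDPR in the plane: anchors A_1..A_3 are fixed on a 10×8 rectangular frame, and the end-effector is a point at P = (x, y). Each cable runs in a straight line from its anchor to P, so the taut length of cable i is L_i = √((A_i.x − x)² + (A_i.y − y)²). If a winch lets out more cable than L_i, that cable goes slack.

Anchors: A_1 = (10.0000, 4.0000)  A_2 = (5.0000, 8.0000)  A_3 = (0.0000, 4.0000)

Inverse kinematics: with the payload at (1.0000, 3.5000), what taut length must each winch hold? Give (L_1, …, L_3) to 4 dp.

(9.0139, 6.0208, 1.1180)

L_1 = √((10.0000−1.0000)² + (4.0000−3.5000)²) = 9.0139
L_2 = √((5.0000−1.0000)² + (8.0000−3.5000)²) = 6.0208
L_3 = √((0.0000−1.0000)² + (4.0000−3.5000)²) = 1.1180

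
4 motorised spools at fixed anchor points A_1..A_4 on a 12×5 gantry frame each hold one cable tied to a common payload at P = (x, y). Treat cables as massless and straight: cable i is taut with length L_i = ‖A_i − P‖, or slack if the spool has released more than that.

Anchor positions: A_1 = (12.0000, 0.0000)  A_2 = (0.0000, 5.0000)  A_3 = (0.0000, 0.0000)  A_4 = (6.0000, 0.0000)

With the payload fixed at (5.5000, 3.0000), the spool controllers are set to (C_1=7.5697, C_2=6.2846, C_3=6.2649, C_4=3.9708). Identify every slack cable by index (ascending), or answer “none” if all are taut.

i=1: geometric 7.1589 vs commanded 7.5697 ⇒ slack
i=2: geometric 5.8523 vs commanded 6.2846 ⇒ slack
i=3: geometric 6.2650 vs commanded 6.2649 ⇒ taut
i=4: geometric 3.0414 vs commanded 3.9708 ⇒ slack

1, 2, 4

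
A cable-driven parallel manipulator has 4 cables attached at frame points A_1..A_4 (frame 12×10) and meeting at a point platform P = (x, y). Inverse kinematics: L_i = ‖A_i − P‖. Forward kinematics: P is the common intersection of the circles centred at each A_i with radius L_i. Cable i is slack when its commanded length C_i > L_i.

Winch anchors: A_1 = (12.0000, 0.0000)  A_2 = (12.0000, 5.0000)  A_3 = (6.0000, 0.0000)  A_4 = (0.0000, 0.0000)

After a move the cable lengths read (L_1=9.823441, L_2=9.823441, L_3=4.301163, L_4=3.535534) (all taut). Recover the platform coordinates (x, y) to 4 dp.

(2.5000, 2.5000)

expand ‖A_i−P‖²=L_i² and subtract eq 1 (k_i ≔ ‖A_i‖²−L_i²)
k_1 = 144.0000+0.0000−96.5000 = 47.5000
eq1−eq2 → [0.0000  -10.0000]·P = -25.0000
eq1−eq3 → [12.0000  0.0000]·P = 30.0000
eq1−eq4 → [24.0000  0.0000]·P = 60.0000
2×2 solve → P = (2.5000, 2.5000)
check cable 4: ‖A_4−P‖² = 12.5000 ≈ L_4² = 12.5000 ✓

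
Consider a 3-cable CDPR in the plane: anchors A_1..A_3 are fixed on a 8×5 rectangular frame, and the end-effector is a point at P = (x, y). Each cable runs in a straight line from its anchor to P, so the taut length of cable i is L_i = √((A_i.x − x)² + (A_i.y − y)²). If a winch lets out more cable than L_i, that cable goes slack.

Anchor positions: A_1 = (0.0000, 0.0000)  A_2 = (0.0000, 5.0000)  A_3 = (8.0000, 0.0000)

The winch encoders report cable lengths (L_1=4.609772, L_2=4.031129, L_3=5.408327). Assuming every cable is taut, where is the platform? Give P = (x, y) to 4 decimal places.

(3.5000, 3.0000)

expand ‖A_i−P‖²=L_i² and subtract eq 1 (q_i ≔ ‖A_i‖²−L_i²)
q_1 = 0.0000+0.0000−21.2500 = -21.2500
eq1−eq2 → [0.0000  -10.0000]·P = -30.0000
eq1−eq3 → [-16.0000  0.0000]·P = -56.0000
2×2 solve → P = (3.5000, 3.0000)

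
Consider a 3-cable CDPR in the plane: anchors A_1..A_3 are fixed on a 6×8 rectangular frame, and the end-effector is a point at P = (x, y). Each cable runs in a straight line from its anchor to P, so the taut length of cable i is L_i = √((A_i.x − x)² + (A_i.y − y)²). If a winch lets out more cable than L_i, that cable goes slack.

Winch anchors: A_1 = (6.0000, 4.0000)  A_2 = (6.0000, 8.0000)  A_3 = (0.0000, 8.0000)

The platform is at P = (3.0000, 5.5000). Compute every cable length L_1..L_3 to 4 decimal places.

(3.3541, 3.9051, 3.9051)

cable 1: Δx=3.0000, Δy=-1.5000; L_1 = √(Δx²+Δy²) = 3.3541
cable 2: Δx=3.0000, Δy=2.5000; L_2 = √(Δx²+Δy²) = 3.9051
cable 3: Δx=-3.0000, Δy=2.5000; L_3 = √(Δx²+Δy²) = 3.9051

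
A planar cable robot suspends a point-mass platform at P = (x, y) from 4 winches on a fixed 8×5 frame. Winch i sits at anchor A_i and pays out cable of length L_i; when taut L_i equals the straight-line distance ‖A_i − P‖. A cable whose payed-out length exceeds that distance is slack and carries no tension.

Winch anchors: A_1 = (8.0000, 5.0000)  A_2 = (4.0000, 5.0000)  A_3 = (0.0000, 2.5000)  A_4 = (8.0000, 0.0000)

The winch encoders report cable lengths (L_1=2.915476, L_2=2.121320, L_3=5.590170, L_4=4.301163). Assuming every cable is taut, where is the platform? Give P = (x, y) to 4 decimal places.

(5.5000, 3.5000)

expand ‖A_i−P‖²=L_i² and subtract eq 1 (k_i ≔ ‖A_i‖²−L_i²)
k_1 = 64.0000+25.0000−8.5000 = 80.5000
eq1−eq2 → [8.0000  0.0000]·P = 44.0000
eq1−eq3 → [16.0000  5.0000]·P = 105.5000
eq1−eq4 → [0.0000  10.0000]·P = 35.0000
2×2 solve → P = (5.5000, 3.5000)
check cable 4: ‖A_4−P‖² = 18.5000 ≈ L_4² = 18.5000 ✓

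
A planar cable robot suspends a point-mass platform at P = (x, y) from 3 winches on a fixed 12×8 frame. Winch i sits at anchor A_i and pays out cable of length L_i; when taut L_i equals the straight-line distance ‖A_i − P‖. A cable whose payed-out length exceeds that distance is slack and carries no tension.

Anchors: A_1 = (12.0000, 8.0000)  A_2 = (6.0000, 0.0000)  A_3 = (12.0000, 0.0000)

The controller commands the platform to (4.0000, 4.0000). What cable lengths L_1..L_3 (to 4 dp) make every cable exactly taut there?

(8.9443, 4.4721, 8.9443)

L_1: Δ = A_1−P = (8.0000, 4.0000) → ‖Δ‖ = √80.0000 = 8.9443
L_2: Δ = A_2−P = (2.0000, -4.0000) → ‖Δ‖ = √20.0000 = 4.4721
L_3: Δ = A_3−P = (8.0000, -4.0000) → ‖Δ‖ = √80.0000 = 8.9443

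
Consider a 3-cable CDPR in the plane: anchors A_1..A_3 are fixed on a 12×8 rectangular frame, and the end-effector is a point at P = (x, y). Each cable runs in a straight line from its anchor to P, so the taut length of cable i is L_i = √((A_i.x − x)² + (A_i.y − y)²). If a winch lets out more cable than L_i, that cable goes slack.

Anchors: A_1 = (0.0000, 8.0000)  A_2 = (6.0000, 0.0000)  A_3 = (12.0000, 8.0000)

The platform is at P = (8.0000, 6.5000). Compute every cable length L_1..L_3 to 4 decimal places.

(8.1394, 6.8007, 4.2720)

L_1 = √((0.0000−8.0000)² + (8.0000−6.5000)²) = 8.1394
L_2 = √((6.0000−8.0000)² + (0.0000−6.5000)²) = 6.8007
L_3 = √((12.0000−8.0000)² + (8.0000−6.5000)²) = 4.2720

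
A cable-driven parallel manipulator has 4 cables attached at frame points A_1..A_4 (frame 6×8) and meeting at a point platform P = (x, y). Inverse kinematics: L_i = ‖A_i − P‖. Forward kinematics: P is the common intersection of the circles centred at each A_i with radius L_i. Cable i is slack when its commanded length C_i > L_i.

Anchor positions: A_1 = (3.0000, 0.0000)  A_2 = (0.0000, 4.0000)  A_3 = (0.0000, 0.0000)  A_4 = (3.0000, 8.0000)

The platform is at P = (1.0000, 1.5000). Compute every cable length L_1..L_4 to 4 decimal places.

cable 1: Δx=2.0000, Δy=-1.5000; L_1 = √(Δx²+Δy²) = 2.5000
cable 2: Δx=-1.0000, Δy=2.5000; L_2 = √(Δx²+Δy²) = 2.6926
cable 3: Δx=-1.0000, Δy=-1.5000; L_3 = √(Δx²+Δy²) = 1.8028
cable 4: Δx=2.0000, Δy=6.5000; L_4 = √(Δx²+Δy²) = 6.8007

(2.5000, 2.6926, 1.8028, 6.8007)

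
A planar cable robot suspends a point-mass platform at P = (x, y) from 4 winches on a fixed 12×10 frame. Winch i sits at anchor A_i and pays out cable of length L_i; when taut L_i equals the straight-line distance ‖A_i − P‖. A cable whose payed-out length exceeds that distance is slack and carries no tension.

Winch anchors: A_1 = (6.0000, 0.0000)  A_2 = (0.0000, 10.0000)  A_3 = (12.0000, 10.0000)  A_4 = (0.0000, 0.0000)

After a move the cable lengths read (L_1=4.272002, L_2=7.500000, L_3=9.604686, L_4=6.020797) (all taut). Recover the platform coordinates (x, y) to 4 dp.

(4.5000, 4.0000)

expand ‖A_i−P‖²=L_i² and subtract eq 1 (q_i ≔ ‖A_i‖²−L_i²)
q_1 = 36.0000+0.0000−18.2500 = 17.7500
eq1−eq2 → [12.0000  -20.0000]·P = -26.0000
eq1−eq3 → [-12.0000  -20.0000]·P = -134.0000
eq1−eq4 → [12.0000  0.0000]·P = 54.0000
2×2 solve → P = (4.5000, 4.0000)
check cable 4: ‖A_4−P‖² = 36.2500 ≈ L_4² = 36.2500 ✓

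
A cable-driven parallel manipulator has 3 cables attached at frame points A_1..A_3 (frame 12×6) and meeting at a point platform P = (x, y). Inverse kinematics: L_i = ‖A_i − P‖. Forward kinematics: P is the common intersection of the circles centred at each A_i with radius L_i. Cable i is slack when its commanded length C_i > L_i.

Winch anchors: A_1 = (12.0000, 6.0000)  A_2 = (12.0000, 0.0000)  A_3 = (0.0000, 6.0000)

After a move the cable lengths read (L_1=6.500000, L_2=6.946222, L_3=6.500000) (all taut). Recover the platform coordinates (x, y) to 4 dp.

expand ‖A_i−P‖²=L_i² and subtract eq 1 (c_i ≔ ‖A_i‖²−L_i²)
c_1 = 144.0000+36.0000−42.2500 = 137.7500
eq1−eq2 → [0.0000  12.0000]·P = 42.0000
eq1−eq3 → [24.0000  0.0000]·P = 144.0000
2×2 solve → P = (6.0000, 3.5000)

(6.0000, 3.5000)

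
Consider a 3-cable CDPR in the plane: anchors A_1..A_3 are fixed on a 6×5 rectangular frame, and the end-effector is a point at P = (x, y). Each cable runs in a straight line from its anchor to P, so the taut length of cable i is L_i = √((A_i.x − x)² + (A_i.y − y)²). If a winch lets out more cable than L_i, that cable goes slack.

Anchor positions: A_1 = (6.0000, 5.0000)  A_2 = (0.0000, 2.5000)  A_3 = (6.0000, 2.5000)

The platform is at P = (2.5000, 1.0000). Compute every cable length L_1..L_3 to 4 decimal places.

(5.3151, 2.9155, 3.8079)

L_1 = √((6.0000−2.5000)² + (5.0000−1.0000)²) = 5.3151
L_2 = √((0.0000−2.5000)² + (2.5000−1.0000)²) = 2.9155
L_3 = √((6.0000−2.5000)² + (2.5000−1.0000)²) = 3.8079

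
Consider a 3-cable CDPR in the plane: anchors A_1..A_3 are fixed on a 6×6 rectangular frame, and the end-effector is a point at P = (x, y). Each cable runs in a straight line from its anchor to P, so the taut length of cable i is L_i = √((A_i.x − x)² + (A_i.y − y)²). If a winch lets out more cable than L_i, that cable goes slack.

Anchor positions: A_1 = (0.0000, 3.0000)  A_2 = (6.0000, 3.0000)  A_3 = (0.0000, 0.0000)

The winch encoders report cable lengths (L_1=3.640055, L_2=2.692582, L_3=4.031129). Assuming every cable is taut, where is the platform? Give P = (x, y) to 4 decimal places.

(3.5000, 2.0000)

each cable: (A_i−P)·(A_i−P) = L_i²; let c_i = ‖A_i‖²−L_i²
c_1 = 0.0000+9.0000−13.2500 = -4.2500
row 1: -12.0000x + 0.0000y = -42.0000  (c_2=37.7500)
row 2: 0.0000x + 6.0000y = 12.0000  (c_3=-16.2500)
Cramer on rows 1–2 → x = 3.5000, y = 2.0000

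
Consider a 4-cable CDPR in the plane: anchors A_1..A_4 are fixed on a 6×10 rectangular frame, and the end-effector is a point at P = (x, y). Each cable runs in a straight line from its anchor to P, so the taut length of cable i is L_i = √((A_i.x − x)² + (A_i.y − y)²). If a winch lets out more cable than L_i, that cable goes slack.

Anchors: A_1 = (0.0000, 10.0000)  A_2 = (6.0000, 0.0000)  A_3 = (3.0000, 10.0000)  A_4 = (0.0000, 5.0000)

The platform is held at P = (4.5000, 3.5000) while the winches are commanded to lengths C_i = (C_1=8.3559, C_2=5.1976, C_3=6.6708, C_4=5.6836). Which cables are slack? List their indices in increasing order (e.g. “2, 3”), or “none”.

i=1: geometric 7.9057 vs commanded 8.3559 ⇒ slack
i=2: geometric 3.8079 vs commanded 5.1976 ⇒ slack
i=3: geometric 6.6708 vs commanded 6.6708 ⇒ taut
i=4: geometric 4.7434 vs commanded 5.6836 ⇒ slack

1, 2, 4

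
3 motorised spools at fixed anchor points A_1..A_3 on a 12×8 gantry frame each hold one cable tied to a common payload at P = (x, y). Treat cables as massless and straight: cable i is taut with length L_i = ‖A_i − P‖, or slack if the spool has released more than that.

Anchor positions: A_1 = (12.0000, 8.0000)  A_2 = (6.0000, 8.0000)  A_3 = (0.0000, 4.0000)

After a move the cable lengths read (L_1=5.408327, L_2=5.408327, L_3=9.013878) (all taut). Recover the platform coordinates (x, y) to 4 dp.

circle eqns → linear via eq_j − eq_1; set k_j = A_j·A_j − L_j²
k_1 = 144.0000+64.0000−29.2500 = 178.7500
12.0000·x + 0.0000·y = k_1−k_2 = 108.0000
24.0000·x + 8.0000·y = k_1−k_3 = 244.0000
solve first two rows → x=9.0000, y=3.5000

(9.0000, 3.5000)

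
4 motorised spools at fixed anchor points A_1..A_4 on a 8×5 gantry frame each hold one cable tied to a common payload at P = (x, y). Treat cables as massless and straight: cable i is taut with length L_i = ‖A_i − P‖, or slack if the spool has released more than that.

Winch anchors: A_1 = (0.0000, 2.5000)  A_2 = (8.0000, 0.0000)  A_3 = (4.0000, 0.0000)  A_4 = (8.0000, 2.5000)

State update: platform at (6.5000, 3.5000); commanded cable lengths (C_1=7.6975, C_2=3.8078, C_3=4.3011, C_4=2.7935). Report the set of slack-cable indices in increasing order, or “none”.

1, 4

cable 1: L_1 = ‖A_1−P‖ = 6.5765;  C_1 = 7.6975 → slack
cable 2: L_2 = ‖A_2−P‖ = 3.8079;  C_2 = 3.8078 → taut
cable 3: L_3 = ‖A_3−P‖ = 4.3012;  C_3 = 4.3011 → taut
cable 4: L_4 = ‖A_4−P‖ = 1.8028;  C_4 = 2.7935 → slack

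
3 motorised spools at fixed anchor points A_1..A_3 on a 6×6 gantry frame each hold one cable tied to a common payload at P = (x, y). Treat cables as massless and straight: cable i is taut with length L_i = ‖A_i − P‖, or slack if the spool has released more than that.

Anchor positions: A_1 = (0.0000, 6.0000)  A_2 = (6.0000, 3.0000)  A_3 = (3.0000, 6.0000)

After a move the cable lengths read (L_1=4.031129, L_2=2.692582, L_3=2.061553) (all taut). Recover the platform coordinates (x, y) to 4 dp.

(3.5000, 4.0000)

circle eqns → linear via eq_j − eq_1; set c_j = A_j·A_j − L_j²
c_1 = 0.0000+36.0000−16.2500 = 19.7500
-12.0000·x + 6.0000·y = c_1−c_2 = -18.0000
-6.0000·x + 0.0000·y = c_1−c_3 = -21.0000
solve first two rows → x=3.5000, y=4.0000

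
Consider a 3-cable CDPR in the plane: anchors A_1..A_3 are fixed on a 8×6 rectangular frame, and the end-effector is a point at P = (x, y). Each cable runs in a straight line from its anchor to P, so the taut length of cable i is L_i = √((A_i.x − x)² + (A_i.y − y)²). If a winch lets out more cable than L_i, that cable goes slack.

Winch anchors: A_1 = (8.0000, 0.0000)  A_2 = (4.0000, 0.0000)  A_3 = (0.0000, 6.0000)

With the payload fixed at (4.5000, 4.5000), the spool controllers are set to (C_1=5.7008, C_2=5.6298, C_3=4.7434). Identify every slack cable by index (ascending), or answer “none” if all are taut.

cable 1: L_1 = ‖A_1−P‖ = 5.7009;  C_1 = 5.7008 → taut
cable 2: L_2 = ‖A_2−P‖ = 4.5277;  C_2 = 5.6298 → slack
cable 3: L_3 = ‖A_3−P‖ = 4.7434;  C_3 = 4.7434 → taut

2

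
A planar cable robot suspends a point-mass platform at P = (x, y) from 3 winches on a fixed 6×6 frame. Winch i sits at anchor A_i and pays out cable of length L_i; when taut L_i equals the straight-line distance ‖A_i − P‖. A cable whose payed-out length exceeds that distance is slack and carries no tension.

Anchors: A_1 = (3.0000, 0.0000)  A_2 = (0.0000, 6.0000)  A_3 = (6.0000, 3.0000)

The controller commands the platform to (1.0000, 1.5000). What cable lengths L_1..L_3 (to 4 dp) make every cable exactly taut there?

(2.5000, 4.6098, 5.2202)

L_1: Δ = A_1−P = (2.0000, -1.5000) → ‖Δ‖ = √6.2500 = 2.5000
L_2: Δ = A_2−P = (-1.0000, 4.5000) → ‖Δ‖ = √21.2500 = 4.6098
L_3: Δ = A_3−P = (5.0000, 1.5000) → ‖Δ‖ = √27.2500 = 5.2202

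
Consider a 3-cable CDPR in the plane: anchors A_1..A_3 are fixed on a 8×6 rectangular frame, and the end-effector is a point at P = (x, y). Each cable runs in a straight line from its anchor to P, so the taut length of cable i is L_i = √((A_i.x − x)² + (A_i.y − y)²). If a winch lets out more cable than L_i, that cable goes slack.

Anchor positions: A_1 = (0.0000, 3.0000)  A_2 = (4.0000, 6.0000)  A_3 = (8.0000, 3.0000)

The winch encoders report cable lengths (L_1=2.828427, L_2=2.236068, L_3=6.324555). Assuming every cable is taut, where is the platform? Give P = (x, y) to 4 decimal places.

each cable: (A_i−P)·(A_i−P) = L_i²; let c_i = ‖A_i‖²−L_i²
c_1 = 0.0000+9.0000−8.0000 = 1.0000
row 1: -8.0000x − 6.0000y = -46.0000  (c_2=47.0000)
row 2: -16.0000x + 0.0000y = -32.0000  (c_3=33.0000)
Cramer on rows 1–2 → x = 2.0000, y = 5.0000

(2.0000, 5.0000)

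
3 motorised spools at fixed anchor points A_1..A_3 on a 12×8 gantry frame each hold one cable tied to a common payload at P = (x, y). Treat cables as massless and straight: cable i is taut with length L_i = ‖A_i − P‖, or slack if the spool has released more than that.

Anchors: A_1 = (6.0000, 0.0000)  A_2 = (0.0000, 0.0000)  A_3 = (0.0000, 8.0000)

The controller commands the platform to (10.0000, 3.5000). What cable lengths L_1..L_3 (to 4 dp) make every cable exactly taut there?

(5.3151, 10.5948, 10.9659)

cable 1: Δx=-4.0000, Δy=-3.5000; L_1 = √(Δx²+Δy²) = 5.3151
cable 2: Δx=-10.0000, Δy=-3.5000; L_2 = √(Δx²+Δy²) = 10.5948
cable 3: Δx=-10.0000, Δy=4.5000; L_3 = √(Δx²+Δy²) = 10.9659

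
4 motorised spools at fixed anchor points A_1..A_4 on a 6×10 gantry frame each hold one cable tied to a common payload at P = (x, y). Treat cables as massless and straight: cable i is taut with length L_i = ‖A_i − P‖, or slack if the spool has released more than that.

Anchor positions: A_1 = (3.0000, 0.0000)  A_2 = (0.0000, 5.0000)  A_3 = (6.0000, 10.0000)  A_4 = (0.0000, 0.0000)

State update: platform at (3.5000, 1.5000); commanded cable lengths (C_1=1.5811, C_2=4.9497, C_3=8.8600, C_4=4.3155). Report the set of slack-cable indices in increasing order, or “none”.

cable 1: √((-0.5000)²+(-1.5000)²)=1.5811, C_1=1.5811: taut
cable 2: √((-3.5000)²+(3.5000)²)=4.9497, C_2=4.9497: taut
cable 3: √((2.5000)²+(8.5000)²)=8.8600, C_3=8.8600: taut
cable 4: √((-3.5000)²+(-1.5000)²)=3.8079, C_4=4.3155: slack

4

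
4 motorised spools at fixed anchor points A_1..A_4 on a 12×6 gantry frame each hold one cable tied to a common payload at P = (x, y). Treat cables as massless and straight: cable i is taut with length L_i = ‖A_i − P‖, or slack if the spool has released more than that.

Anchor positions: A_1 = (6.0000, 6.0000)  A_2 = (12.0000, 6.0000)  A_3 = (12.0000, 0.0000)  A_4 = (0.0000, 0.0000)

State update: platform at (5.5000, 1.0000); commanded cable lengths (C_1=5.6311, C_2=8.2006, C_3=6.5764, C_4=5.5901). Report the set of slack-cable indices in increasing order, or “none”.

1

i=1: geometric 5.0249 vs commanded 5.6311 ⇒ slack
i=2: geometric 8.2006 vs commanded 8.2006 ⇒ taut
i=3: geometric 6.5765 vs commanded 6.5764 ⇒ taut
i=4: geometric 5.5902 vs commanded 5.5901 ⇒ taut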